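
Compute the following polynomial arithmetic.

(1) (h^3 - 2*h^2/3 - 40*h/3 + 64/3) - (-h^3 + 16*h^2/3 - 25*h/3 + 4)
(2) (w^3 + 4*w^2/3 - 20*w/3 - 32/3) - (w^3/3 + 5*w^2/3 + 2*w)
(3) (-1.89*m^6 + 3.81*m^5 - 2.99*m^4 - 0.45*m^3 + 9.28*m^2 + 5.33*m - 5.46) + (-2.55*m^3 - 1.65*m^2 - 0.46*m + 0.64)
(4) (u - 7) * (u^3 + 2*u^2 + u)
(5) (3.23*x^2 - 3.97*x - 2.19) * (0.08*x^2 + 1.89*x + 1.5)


(1) = 2*h^3 - 6*h^2 - 5*h + 52/3
(2) = 2*w^3/3 - w^2/3 - 26*w/3 - 32/3
(3) = -1.89*m^6 + 3.81*m^5 - 2.99*m^4 - 3.0*m^3 + 7.63*m^2 + 4.87*m - 4.82
(4) = u^4 - 5*u^3 - 13*u^2 - 7*u
(5) = 0.2584*x^4 + 5.7871*x^3 - 2.8335*x^2 - 10.0941*x - 3.285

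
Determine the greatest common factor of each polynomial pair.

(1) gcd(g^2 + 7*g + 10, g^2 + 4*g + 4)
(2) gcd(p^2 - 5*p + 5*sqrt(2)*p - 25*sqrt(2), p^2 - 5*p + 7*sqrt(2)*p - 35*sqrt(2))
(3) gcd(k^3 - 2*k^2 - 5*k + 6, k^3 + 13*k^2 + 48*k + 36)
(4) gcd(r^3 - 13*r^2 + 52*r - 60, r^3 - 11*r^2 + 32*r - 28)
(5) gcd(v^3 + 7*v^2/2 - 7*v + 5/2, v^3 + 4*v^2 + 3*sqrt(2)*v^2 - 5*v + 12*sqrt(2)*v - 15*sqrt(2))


(1) = g + 2
(2) = p - 5
(3) = gcd((k - 3)*(k - 1)*(k + 2), (k + 1)*(k + 6)^2) = 1
(4) = r - 2
(5) = v^2 + 4*v - 5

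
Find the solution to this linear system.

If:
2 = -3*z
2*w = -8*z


Then:
w = 8/3
z = -2/3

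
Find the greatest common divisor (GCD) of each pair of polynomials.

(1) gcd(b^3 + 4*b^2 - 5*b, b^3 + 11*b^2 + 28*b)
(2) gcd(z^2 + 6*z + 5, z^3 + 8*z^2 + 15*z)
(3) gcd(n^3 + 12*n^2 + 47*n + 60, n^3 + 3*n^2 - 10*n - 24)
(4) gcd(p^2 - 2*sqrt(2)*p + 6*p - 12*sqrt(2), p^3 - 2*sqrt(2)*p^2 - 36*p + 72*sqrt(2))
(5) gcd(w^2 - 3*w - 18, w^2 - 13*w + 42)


(1) = gcd(b*(b - 1)*(b + 5), b*(b + 4)*(b + 7)) = b
(2) = gcd((z + 1)*(z + 5), z*(z + 3)*(z + 5)) = z + 5
(3) = n + 4
(4) = gcd((p + 6)*(p - 2*sqrt(2)), (p - 6)*(p + 6)*(p - 2*sqrt(2))) = p^2 + p*(6 - 2*sqrt(2)) - 12*sqrt(2)
(5) = w - 6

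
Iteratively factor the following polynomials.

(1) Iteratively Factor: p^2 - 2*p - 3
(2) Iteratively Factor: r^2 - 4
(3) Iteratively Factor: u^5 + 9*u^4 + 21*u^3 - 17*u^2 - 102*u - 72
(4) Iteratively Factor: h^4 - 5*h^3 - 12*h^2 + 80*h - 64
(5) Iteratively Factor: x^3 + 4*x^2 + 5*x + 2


(1) = (p - 3)*(p + 1)
(2) = (r - 2)*(r + 2)
(3) = (u + 4)*(u^4 + 5*u^3 + u^2 - 21*u - 18) = (u + 3)*(u + 4)*(u^3 + 2*u^2 - 5*u - 6) = (u + 3)^2*(u + 4)*(u^2 - u - 2) = (u + 1)*(u + 3)^2*(u + 4)*(u - 2)
(4) = (h - 4)*(h^3 - h^2 - 16*h + 16) = (h - 4)*(h + 4)*(h^2 - 5*h + 4) = (h - 4)*(h - 1)*(h + 4)*(h - 4)
(5) = (x + 1)*(x^2 + 3*x + 2) = (x + 1)*(x + 2)*(x + 1)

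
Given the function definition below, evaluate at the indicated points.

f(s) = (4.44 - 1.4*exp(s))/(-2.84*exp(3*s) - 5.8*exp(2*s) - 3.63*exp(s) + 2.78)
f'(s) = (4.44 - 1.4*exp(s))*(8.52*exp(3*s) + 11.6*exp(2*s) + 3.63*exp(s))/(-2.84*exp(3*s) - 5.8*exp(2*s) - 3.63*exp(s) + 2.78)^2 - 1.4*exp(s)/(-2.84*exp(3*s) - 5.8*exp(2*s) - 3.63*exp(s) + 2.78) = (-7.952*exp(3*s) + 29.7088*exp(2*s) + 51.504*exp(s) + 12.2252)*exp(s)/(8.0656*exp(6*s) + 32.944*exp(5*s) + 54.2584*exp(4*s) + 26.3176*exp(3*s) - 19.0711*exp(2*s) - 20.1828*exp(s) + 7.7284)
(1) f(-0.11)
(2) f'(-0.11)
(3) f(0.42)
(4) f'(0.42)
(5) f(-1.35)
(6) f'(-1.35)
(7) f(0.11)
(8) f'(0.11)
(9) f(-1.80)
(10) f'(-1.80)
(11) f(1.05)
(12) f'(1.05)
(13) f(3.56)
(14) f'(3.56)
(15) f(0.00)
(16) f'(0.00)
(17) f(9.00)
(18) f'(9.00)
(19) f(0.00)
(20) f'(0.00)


(1) = -0.44
(2) = 1.33
(3) = -0.09
(4) = 0.29
(5) = 2.91
(6) = 3.63
(7) = -0.23
(8) = 0.69
(9) = 2.10
(10) = 0.88
(11) = -0.00
(12) = 0.04
(13) = 0.00
(14) = -0.00
(15) = -0.32
(16) = 0.95
(17) = 0.00
(18) = -0.00
(19) = -0.32
(20) = 0.95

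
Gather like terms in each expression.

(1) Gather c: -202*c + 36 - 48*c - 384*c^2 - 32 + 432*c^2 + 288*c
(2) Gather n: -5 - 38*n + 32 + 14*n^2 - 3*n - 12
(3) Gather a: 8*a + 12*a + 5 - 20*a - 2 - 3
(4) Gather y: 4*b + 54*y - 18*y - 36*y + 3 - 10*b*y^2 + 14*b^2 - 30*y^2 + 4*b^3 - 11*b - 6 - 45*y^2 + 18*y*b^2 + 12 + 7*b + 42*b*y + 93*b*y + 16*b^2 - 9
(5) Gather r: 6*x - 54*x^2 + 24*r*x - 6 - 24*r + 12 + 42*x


(1) = 48*c^2 + 38*c + 4
(2) = 14*n^2 - 41*n + 15
(3) = 0
(4) = 4*b^3 + 30*b^2 + y^2*(-10*b - 75) + y*(18*b^2 + 135*b)
(5) = r*(24*x - 24) - 54*x^2 + 48*x + 6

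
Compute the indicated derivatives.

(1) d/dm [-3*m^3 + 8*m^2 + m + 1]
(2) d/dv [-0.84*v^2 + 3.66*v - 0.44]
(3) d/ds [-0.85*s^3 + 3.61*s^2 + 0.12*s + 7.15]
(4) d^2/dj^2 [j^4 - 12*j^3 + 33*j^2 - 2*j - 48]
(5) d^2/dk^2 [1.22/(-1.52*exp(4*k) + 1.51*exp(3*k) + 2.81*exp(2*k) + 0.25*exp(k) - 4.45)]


(1) = -9*m^2 + 16*m + 1
(2) = 3.66 - 1.68*v
(3) = -2.55*s^2 + 7.22*s + 0.12
(4) = 12*j^2 - 72*j + 66
(5) = (1.22*(-12.16*exp(3*k) + 9.06*exp(2*k) + 11.24*exp(k) + 0.5)*(-6.08*exp(3*k) + 4.53*exp(2*k) + 5.62*exp(k) + 0.25)*exp(k) + (29.6704*exp(3*k) - 16.5798*exp(2*k) - 13.7128*exp(k) - 0.305)*(-1.52*exp(4*k) + 1.51*exp(3*k) + 2.81*exp(2*k) + 0.25*exp(k) - 4.45))*exp(k)/(-1.52*exp(4*k) + 1.51*exp(3*k) + 2.81*exp(2*k) + 0.25*exp(k) - 4.45)^3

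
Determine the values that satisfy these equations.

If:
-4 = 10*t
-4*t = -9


Then:
No Solution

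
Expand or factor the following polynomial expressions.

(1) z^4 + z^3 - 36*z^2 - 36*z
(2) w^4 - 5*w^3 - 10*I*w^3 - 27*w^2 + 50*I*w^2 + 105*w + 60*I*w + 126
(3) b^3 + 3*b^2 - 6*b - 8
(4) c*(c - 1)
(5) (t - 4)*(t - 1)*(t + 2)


(1) = z*(z - 6)*(z + 1)*(z + 6)
(2) = (w - 6)*(w + 1)*(w - 7*I)*(w - 3*I)
(3) = (b - 2)*(b + 1)*(b + 4)
(4) = c^2 - c
(5) = t^3 - 3*t^2 - 6*t + 8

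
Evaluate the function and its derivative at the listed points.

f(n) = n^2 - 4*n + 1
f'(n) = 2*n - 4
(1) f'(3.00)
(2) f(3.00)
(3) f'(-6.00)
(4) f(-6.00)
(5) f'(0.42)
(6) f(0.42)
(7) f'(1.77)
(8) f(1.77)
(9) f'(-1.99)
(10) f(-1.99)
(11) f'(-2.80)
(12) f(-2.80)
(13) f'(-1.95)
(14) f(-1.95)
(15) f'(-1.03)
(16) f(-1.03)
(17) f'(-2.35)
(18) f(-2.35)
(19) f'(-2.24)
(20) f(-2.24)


(1) = 2.00
(2) = -2.00
(3) = -16.00
(4) = 61.00
(5) = -3.16
(6) = -0.50
(7) = -0.46
(8) = -2.95
(9) = -7.98
(10) = 12.92
(11) = -9.60
(12) = 20.04
(13) = -7.90
(14) = 12.60
(15) = -6.06
(16) = 6.18
(17) = -8.70
(18) = 15.92
(19) = -8.48
(20) = 14.98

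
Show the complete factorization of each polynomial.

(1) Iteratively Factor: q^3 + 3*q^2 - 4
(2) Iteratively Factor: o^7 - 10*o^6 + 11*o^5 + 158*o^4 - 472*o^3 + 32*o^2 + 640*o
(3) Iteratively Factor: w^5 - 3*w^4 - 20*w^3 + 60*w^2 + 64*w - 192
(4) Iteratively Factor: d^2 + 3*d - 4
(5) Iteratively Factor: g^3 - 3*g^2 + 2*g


(1) = (q + 2)*(q^2 + q - 2) = (q - 1)*(q + 2)*(q + 2)
(2) = (o - 4)*(o^6 - 6*o^5 - 13*o^4 + 106*o^3 - 48*o^2 - 160*o) = (o - 4)*(o - 2)*(o^5 - 4*o^4 - 21*o^3 + 64*o^2 + 80*o) = o*(o - 4)*(o - 2)*(o^4 - 4*o^3 - 21*o^2 + 64*o + 80) = o*(o - 4)^2*(o - 2)*(o^3 - 21*o - 20) = o*(o - 5)*(o - 4)^2*(o - 2)*(o^2 + 5*o + 4) = o*(o - 5)*(o - 4)^2*(o - 2)*(o + 4)*(o + 1)
(3) = (w - 2)*(w^4 - w^3 - 22*w^2 + 16*w + 96) = (w - 3)*(w - 2)*(w^3 + 2*w^2 - 16*w - 32) = (w - 3)*(w - 2)*(w + 2)*(w^2 - 16) = (w - 3)*(w - 2)*(w + 2)*(w + 4)*(w - 4)
(4) = (d + 4)*(d - 1)
(5) = (g - 2)*(g^2 - g) = (g - 2)*(g - 1)*(g)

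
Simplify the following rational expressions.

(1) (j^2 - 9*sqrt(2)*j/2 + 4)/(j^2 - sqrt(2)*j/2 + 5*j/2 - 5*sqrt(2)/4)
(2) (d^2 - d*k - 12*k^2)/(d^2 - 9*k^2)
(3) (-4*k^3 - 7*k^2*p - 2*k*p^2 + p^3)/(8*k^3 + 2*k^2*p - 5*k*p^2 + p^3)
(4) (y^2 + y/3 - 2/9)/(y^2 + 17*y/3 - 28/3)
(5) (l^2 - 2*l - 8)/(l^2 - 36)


(1) = (8*j - 32*sqrt(2))/(8*j + 20)
(2) = (d - 4*k)/(d - 3*k)
(3) = (k + p)/(-2*k + p)
(4) = (9*y^2 + 3*y - 2)/(9*y^2 + 51*y - 84)
(5) = (l^2 - 2*l - 8)/(l^2 - 36)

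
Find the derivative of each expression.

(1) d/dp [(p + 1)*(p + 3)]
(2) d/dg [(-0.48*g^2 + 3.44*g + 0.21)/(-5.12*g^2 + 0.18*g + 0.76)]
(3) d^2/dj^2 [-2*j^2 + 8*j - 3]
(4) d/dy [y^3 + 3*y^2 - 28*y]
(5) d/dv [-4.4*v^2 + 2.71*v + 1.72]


(1) = 2*p + 4
(2) = (17.5264*g^2 + 1.4208*g + 2.5766)/(26.2144*g^4 - 1.8432*g^3 - 7.75*g^2 + 0.2736*g + 0.5776)
(3) = -4
(4) = 3*y^2 + 6*y - 28
(5) = 2.71 - 8.8*v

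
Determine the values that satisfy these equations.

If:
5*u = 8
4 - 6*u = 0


Then:
No Solution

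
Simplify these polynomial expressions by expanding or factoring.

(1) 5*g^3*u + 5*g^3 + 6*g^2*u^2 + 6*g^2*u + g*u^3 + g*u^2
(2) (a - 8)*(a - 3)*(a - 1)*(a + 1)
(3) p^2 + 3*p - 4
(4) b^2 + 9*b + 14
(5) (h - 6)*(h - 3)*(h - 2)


(1) = (g + u)*(5*g + u)*(g*u + g)
(2) = a^4 - 11*a^3 + 23*a^2 + 11*a - 24
(3) = (p - 1)*(p + 4)
(4) = (b + 2)*(b + 7)
(5) = h^3 - 11*h^2 + 36*h - 36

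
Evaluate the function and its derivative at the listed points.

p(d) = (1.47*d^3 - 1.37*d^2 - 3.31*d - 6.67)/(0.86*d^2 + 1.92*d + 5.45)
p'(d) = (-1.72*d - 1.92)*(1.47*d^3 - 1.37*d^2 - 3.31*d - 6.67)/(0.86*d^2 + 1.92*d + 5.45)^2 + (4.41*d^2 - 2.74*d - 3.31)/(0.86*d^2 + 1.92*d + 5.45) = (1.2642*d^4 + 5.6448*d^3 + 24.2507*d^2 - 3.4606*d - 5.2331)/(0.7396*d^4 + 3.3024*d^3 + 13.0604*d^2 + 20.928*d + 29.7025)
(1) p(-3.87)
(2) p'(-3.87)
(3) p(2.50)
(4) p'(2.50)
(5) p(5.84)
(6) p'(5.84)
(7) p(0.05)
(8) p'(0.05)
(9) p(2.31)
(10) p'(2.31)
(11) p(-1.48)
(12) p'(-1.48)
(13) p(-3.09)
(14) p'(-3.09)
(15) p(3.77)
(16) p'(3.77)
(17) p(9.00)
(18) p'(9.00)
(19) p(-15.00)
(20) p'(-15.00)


(1) = -9.14
(2) = 2.76
(3) = -0.03
(4) = 1.13
(5) = 4.78
(6) = 1.61
(7) = -1.23
(8) = -0.17
(9) = -0.24
(10) = 1.06
(11) = -2.12
(12) = 2.02
(13) = -6.84
(14) = 3.11
(15) = 1.61
(16) = 1.42
(17) = 10.00
(18) = 1.68
(19) = -30.72
(20) = 1.74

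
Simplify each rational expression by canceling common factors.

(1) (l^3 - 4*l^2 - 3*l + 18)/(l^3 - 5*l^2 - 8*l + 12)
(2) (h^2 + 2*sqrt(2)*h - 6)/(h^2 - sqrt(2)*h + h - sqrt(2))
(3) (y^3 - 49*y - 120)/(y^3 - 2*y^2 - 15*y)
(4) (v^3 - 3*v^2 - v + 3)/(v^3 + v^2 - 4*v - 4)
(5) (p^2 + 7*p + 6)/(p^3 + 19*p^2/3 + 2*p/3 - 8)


(1) = (l^2 - 6*l + 9)/(l^2 - 7*l + 6)
(2) = (h + 3*sqrt(2))/(h + 1)
(3) = (y^2 - 3*y - 40)/(y^2 - 5*y)
(4) = (v^2 - 4*v + 3)/(v^2 - 4)
(5) = (3*p + 3)/(3*p^2 + p - 4)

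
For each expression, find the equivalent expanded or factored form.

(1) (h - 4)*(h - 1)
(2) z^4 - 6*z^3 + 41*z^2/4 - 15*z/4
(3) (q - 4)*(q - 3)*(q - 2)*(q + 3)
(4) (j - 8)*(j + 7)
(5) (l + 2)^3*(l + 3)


(1) = h^2 - 5*h + 4
(2) = z*(z - 3)*(z - 5/2)*(z - 1/2)
(3) = q^4 - 6*q^3 - q^2 + 54*q - 72
(4) = j^2 - j - 56
(5) = l^4 + 9*l^3 + 30*l^2 + 44*l + 24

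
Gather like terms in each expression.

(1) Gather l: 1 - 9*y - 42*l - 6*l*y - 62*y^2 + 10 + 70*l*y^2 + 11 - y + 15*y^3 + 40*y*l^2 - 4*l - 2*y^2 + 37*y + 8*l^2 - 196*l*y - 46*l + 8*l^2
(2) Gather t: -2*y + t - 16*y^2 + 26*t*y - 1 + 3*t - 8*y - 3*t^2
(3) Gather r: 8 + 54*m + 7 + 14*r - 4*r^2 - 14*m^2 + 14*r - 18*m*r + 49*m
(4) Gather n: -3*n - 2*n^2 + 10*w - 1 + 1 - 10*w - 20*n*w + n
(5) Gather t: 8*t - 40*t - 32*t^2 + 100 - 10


(1) = l^2*(40*y + 16) + l*(70*y^2 - 202*y - 92) + 15*y^3 - 64*y^2 + 27*y + 22
(2) = -3*t^2 + t*(26*y + 4) - 16*y^2 - 10*y - 1
(3) = -14*m^2 + 103*m - 4*r^2 + r*(28 - 18*m) + 15
(4) = -2*n^2 + n*(-20*w - 2)
(5) = -32*t^2 - 32*t + 90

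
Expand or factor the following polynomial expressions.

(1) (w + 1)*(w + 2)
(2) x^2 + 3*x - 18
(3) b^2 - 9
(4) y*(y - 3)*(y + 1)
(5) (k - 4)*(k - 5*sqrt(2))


(1) = w^2 + 3*w + 2
(2) = (x - 3)*(x + 6)
(3) = (b - 3)*(b + 3)
(4) = y^3 - 2*y^2 - 3*y
(5) = k^2 - 5*sqrt(2)*k - 4*k + 20*sqrt(2)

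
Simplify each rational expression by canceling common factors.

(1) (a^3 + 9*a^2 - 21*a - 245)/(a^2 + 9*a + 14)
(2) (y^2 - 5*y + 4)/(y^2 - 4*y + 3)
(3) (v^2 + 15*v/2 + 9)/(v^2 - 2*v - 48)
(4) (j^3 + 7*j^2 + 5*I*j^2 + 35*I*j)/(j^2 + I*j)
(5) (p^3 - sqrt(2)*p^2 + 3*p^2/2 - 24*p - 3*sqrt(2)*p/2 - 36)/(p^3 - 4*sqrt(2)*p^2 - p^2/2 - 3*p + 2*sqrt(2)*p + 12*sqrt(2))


(1) = (a^2 + 2*a - 35)/(a + 2)
(2) = (y - 4)/(y - 3)
(3) = (2*v + 3)/(2*v - 16)
(4) = (j^2 + j*(7 + 5*I) + 35*I)/(j + I)
(5) = (4*p + 12*sqrt(2))/(4*p - 8)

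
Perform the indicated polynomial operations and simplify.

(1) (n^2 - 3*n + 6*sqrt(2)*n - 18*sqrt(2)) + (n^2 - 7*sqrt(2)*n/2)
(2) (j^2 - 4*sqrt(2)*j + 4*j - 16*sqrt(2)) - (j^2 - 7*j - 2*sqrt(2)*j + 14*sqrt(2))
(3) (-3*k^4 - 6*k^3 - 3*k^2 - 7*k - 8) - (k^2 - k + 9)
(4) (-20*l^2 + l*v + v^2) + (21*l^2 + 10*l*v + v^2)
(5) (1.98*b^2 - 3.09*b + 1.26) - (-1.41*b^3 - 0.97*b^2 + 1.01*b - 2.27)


(1) = 2*n^2 - 3*n + 5*sqrt(2)*n/2 - 18*sqrt(2)
(2) = -2*sqrt(2)*j + 11*j - 30*sqrt(2)
(3) = -3*k^4 - 6*k^3 - 4*k^2 - 6*k - 17
(4) = l^2 + 11*l*v + 2*v^2
(5) = 1.41*b^3 + 2.95*b^2 - 4.1*b + 3.53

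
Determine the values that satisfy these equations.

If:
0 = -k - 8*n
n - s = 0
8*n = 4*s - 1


Then:
k = 2
n = -1/4
s = -1/4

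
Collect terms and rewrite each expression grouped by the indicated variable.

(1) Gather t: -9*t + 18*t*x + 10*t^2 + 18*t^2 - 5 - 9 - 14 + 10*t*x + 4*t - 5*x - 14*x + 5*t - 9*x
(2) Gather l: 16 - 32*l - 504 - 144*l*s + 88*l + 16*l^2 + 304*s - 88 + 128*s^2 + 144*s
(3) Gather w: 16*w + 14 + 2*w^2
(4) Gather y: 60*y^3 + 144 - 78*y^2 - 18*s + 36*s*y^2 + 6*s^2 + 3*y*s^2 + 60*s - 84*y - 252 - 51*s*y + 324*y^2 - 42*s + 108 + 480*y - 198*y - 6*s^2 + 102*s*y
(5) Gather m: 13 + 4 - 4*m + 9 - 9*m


(1) = 28*t^2 + 28*t*x - 28*x - 28
(2) = 16*l^2 + l*(56 - 144*s) + 128*s^2 + 448*s - 576
(3) = 2*w^2 + 16*w + 14
(4) = 60*y^3 + y^2*(36*s + 246) + y*(3*s^2 + 51*s + 198)
(5) = 26 - 13*m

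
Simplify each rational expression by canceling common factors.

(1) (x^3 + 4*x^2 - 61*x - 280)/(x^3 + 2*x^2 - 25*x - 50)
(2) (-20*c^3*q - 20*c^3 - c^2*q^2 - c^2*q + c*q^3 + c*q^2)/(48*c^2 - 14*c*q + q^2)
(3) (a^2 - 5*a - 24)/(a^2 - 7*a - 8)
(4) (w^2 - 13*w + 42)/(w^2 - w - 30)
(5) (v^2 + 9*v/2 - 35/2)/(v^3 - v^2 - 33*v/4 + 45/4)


(1) = (x^2 - x - 56)/(x^2 - 3*x - 10)
(2) = (-20*c^3*q - 20*c^3 - c^2*q^2 - c^2*q + c*q^3 + c*q^2)/(48*c^2 - 14*c*q + q^2)
(3) = (a + 3)/(a + 1)
(4) = (w - 7)/(w + 5)
(5) = (2*v + 14)/(2*v^2 + 3*v - 9)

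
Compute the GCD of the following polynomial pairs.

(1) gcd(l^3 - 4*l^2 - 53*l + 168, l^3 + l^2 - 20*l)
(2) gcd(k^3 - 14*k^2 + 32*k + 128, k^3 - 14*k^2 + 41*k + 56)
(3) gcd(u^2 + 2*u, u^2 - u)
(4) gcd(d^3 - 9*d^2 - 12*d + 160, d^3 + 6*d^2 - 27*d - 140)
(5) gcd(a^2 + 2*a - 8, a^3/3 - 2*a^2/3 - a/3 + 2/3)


(1) = 1
(2) = k - 8
(3) = gcd(u*(u + 2), u*(u - 1)) = u
(4) = d^2 - d - 20
(5) = gcd((a - 2)*(a + 4), (a/3 + 1/3)*(a - 2)*(a - 1)) = a - 2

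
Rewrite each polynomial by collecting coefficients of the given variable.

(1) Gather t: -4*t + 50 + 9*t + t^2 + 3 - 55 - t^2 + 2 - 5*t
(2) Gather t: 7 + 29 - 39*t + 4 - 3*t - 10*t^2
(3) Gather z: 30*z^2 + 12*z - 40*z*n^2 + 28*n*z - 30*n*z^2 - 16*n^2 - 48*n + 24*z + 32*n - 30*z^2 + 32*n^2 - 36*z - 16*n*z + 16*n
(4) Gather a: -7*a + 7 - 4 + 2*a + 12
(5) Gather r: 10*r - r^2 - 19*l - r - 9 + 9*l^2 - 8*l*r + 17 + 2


(1) = 0
(2) = -10*t^2 - 42*t + 40
(3) = 16*n^2 - 30*n*z^2 + z*(-40*n^2 + 12*n)
(4) = 15 - 5*a
(5) = 9*l^2 - 19*l - r^2 + r*(9 - 8*l) + 10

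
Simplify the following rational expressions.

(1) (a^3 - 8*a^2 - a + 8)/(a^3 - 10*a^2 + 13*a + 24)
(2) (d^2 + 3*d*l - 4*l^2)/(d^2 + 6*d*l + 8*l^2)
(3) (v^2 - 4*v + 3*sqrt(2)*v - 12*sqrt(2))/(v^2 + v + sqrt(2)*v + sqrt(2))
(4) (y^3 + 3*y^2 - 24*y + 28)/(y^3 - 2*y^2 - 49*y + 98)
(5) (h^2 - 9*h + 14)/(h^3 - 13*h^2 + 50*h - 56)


(1) = (a - 1)/(a - 3)
(2) = (d - l)/(d + 2*l)
(3) = (v^2 + v*(-4 + 3*sqrt(2)) - 12*sqrt(2))/(v^2 + v*(1 + sqrt(2)) + sqrt(2))
(4) = (y - 2)/(y - 7)
(5) = 1/(h - 4)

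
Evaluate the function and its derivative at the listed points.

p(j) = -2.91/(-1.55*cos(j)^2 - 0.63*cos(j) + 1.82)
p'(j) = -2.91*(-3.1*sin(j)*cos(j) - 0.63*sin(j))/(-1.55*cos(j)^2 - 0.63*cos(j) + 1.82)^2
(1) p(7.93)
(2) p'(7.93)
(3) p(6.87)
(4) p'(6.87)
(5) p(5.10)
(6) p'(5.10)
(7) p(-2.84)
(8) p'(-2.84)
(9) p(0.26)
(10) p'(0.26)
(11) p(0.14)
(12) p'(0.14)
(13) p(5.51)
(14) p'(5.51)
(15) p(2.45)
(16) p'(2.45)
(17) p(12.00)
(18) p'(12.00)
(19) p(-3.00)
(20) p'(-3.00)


(1) = -1.57
(2) = 0.33
(3) = -13.19
(4) = 106.31
(5) = -2.14
(6) = -2.62
(7) = -2.89
(8) = 1.98
(9) = 12.31
(10) = 48.54
(11) = 8.99
(12) = 14.34
(13) = -5.06
(14) = -17.50
(15) = -2.10
(16) = -1.70
(17) = -15.76
(18) = -148.68
(19) = -3.15
(20) = 1.17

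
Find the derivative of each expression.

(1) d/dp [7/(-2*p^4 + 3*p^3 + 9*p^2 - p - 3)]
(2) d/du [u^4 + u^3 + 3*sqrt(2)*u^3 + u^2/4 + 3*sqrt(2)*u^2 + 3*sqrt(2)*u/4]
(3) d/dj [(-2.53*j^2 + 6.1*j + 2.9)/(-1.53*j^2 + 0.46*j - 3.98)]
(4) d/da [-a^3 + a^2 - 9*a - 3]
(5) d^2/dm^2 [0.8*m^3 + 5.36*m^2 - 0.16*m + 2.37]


(1) = 7*(8*p^3 - 9*p^2 - 18*p + 1)/(2*p^4 - 3*p^3 - 9*p^2 + p + 3)^2
(2) = 4*u^3 + 3*u^2 + 9*sqrt(2)*u^2 + u/2 + 6*sqrt(2)*u + 3*sqrt(2)/4
(3) = (8.1692*j^2 + 29.0128*j - 25.612)/(2.3409*j^4 - 1.4076*j^3 + 12.3904*j^2 - 3.6616*j + 15.8404)
(4) = -3*a^2 + 2*a - 9
(5) = 4.8*m + 10.72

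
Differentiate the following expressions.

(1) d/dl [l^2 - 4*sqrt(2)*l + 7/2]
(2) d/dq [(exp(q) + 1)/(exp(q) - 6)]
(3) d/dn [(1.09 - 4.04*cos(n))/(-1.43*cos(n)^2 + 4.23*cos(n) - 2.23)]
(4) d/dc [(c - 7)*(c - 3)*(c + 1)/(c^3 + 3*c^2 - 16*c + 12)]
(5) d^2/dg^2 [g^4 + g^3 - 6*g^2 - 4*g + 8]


(1) = 2*l - 4*sqrt(2)
(2) = -7*exp(q)/(exp(q) - 6)^2
(3) = (5.7772*cos(n)^2 - 3.1174*cos(n) - 4.3985)*sin(n)/(2.0449*cos(n)^4 - 12.0978*cos(n)^3 + 24.2707*cos(n)^2 - 18.8658*cos(n) + 4.9729)
(4) = 6*(2*c^4 - 9*c^3 + 14*c^2 - 57*c + 78)/(c^6 + 6*c^5 - 23*c^4 - 72*c^3 + 328*c^2 - 384*c + 144)
(5) = 12*g^2 + 6*g - 12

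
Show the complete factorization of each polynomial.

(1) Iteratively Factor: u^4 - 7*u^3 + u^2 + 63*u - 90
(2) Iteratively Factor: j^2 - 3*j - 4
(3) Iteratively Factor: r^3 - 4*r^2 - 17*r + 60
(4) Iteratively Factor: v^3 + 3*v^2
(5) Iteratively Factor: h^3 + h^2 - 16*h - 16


(1) = (u - 3)*(u^3 - 4*u^2 - 11*u + 30) = (u - 3)*(u - 2)*(u^2 - 2*u - 15) = (u - 5)*(u - 3)*(u - 2)*(u + 3)
(2) = (j - 4)*(j + 1)
(3) = (r - 5)*(r^2 + r - 12) = (r - 5)*(r + 4)*(r - 3)
(4) = (v)*(v^2 + 3*v) = v^2*(v + 3)
(5) = (h + 1)*(h^2 - 16) = (h + 1)*(h + 4)*(h - 4)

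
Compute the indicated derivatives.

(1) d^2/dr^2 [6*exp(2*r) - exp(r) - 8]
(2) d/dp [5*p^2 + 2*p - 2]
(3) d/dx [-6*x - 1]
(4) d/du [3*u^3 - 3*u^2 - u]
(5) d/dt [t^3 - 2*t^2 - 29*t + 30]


(1) = (24*exp(r) - 1)*exp(r)
(2) = 10*p + 2
(3) = -6
(4) = 9*u^2 - 6*u - 1
(5) = 3*t^2 - 4*t - 29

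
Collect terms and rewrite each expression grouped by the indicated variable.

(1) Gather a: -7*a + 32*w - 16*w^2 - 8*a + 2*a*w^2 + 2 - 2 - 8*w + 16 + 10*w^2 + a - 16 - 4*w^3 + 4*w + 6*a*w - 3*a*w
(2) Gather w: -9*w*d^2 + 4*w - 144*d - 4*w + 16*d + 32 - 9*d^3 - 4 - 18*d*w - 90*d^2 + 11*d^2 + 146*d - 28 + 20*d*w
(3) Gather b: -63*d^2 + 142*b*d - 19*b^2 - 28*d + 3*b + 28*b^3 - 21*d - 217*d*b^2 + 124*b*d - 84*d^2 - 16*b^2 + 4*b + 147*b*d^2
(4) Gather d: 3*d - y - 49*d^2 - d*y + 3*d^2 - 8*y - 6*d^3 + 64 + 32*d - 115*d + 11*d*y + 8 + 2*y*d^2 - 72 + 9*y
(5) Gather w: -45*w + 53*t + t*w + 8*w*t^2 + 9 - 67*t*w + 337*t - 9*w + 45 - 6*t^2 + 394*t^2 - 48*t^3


(1) = a*(2*w^2 + 3*w - 14) - 4*w^3 - 6*w^2 + 28*w
(2) = -9*d^3 - 79*d^2 + 18*d + w*(-9*d^2 + 2*d)
(3) = 28*b^3 + b^2*(-217*d - 35) + b*(147*d^2 + 266*d + 7) - 147*d^2 - 49*d
(4) = -6*d^3 + d^2*(2*y - 46) + d*(10*y - 80)
(5) = -48*t^3 + 388*t^2 + 390*t + w*(8*t^2 - 66*t - 54) + 54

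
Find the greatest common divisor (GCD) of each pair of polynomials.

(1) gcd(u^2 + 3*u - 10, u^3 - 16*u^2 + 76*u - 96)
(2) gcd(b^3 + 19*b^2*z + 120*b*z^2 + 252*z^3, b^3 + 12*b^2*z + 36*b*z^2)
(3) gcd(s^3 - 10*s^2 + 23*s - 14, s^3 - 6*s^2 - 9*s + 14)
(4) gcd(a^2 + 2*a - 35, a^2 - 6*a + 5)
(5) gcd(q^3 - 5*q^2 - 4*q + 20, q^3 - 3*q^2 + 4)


(1) = gcd((u - 2)*(u + 5), (u - 8)*(u - 6)*(u - 2)) = u - 2
(2) = gcd((b + 6*z)^2*(b + 7*z), b*(b + 6*z)^2) = b^2 + 12*b*z + 36*z^2
(3) = gcd((s - 7)*(s - 2)*(s - 1), (s - 7)*(s - 1)*(s + 2)) = s^2 - 8*s + 7
(4) = gcd((a - 5)*(a + 7), (a - 5)*(a - 1)) = a - 5
(5) = q - 2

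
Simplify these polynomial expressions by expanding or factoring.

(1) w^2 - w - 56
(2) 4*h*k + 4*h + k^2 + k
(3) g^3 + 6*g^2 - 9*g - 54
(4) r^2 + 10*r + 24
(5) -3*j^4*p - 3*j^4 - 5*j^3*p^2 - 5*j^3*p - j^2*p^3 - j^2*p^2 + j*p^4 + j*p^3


(1) = (w - 8)*(w + 7)
(2) = (4*h + k)*(k + 1)
(3) = (g - 3)*(g + 3)*(g + 6)
(4) = (r + 4)*(r + 6)
(5) = (-3*j + p)*(j + p)^2*(j*p + j)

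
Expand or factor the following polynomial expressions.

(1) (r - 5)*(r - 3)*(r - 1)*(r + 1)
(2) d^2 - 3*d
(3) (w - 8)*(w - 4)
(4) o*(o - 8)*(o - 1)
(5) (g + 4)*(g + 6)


(1) = r^4 - 8*r^3 + 14*r^2 + 8*r - 15
(2) = d*(d - 3)
(3) = w^2 - 12*w + 32
(4) = o^3 - 9*o^2 + 8*o
(5) = g^2 + 10*g + 24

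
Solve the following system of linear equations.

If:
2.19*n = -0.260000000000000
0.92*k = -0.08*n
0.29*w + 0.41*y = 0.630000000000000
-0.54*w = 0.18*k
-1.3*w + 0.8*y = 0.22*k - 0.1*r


Then:
k = 0.01
n = -0.12
r = -12.33
w = -0.00
y = 1.54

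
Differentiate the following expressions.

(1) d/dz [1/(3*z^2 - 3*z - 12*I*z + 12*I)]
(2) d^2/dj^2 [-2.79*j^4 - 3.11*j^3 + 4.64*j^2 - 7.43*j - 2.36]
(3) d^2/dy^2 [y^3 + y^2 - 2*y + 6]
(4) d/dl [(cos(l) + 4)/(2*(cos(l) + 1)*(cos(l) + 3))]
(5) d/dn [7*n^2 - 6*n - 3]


(1) = (-2*z + 1 + 4*I)/(3*(z^2 - z - 4*I*z + 4*I)^2)
(2) = -33.48*j^2 - 18.66*j + 9.28
(3) = 6*y + 2
(4) = (cos(l)^2 + 8*cos(l) + 13)*sin(l)/(2*(cos(l) + 1)^2*(cos(l) + 3)^2)
(5) = 14*n - 6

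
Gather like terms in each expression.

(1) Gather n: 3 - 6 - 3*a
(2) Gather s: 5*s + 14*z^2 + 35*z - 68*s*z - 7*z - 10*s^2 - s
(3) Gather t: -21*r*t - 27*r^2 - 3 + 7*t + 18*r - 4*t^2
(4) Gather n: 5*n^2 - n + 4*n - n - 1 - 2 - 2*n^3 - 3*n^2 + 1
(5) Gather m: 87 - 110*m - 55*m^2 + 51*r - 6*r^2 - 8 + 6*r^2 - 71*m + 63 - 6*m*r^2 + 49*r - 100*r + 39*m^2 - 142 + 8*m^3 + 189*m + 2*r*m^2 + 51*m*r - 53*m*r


(1) = -3*a - 3
(2) = -10*s^2 + s*(4 - 68*z) + 14*z^2 + 28*z
(3) = -27*r^2 + 18*r - 4*t^2 + t*(7 - 21*r) - 3
(4) = -2*n^3 + 2*n^2 + 2*n - 2
(5) = 8*m^3 + m^2*(2*r - 16) + m*(-6*r^2 - 2*r + 8)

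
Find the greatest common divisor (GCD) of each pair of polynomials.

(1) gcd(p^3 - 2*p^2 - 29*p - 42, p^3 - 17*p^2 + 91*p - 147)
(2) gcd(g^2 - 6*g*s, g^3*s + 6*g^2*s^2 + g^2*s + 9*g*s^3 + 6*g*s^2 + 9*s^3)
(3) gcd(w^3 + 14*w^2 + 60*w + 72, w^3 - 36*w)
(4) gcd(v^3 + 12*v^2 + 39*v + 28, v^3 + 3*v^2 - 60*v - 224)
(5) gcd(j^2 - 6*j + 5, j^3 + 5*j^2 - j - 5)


(1) = gcd((p - 7)*(p + 2)*(p + 3), (p - 7)^2*(p - 3)) = p - 7
(2) = gcd(g*(g - 6*s), (g + 3*s)^2*(g*s + s)) = 1
(3) = w + 6
(4) = v^2 + 11*v + 28
(5) = j - 1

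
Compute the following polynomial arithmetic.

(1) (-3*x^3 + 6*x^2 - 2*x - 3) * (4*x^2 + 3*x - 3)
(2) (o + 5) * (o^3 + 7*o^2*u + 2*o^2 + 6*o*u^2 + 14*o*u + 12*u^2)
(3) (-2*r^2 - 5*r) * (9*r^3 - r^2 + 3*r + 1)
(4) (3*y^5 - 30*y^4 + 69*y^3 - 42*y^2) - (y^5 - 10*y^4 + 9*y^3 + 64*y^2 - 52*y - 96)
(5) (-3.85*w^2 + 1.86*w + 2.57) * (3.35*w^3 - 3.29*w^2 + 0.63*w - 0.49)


(1) = -12*x^5 + 15*x^4 + 19*x^3 - 36*x^2 - 3*x + 9
(2) = o^4 + 7*o^3*u + 7*o^3 + 6*o^2*u^2 + 49*o^2*u + 10*o^2 + 42*o*u^2 + 70*o*u + 60*u^2
(3) = -18*r^5 - 43*r^4 - r^3 - 17*r^2 - 5*r
(4) = 2*y^5 - 20*y^4 + 60*y^3 - 106*y^2 + 52*y + 96
(5) = -12.8975*w^5 + 18.8975*w^4 + 0.0646*w^3 - 5.397*w^2 + 0.7077*w - 1.2593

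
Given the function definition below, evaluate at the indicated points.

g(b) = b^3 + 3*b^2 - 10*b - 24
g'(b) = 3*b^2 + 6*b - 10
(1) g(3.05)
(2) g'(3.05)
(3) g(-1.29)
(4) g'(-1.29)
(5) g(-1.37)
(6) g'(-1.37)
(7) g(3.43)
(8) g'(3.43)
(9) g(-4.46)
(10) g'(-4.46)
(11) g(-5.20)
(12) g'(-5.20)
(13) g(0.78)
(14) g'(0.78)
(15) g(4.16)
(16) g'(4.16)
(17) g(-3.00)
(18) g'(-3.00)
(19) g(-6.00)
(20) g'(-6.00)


(1) = 1.78
(2) = 36.21
(3) = -8.25
(4) = -12.75
(5) = -7.24
(6) = -12.59
(7) = 17.35
(8) = 45.87
(9) = -8.44
(10) = 22.91
(11) = -31.49
(12) = 39.92
(13) = -29.50
(14) = -3.49
(15) = 58.31
(16) = 66.88
(17) = 6.00
(18) = -1.00
(19) = -72.00
(20) = 62.00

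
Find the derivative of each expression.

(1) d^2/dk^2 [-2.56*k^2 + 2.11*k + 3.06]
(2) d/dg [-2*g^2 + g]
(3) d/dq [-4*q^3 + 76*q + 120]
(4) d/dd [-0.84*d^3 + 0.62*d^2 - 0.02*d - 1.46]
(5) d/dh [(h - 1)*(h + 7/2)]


(1) = -5.12000000000000
(2) = 1 - 4*g
(3) = 76 - 12*q^2
(4) = -2.52*d^2 + 1.24*d - 0.02
(5) = 2*h + 5/2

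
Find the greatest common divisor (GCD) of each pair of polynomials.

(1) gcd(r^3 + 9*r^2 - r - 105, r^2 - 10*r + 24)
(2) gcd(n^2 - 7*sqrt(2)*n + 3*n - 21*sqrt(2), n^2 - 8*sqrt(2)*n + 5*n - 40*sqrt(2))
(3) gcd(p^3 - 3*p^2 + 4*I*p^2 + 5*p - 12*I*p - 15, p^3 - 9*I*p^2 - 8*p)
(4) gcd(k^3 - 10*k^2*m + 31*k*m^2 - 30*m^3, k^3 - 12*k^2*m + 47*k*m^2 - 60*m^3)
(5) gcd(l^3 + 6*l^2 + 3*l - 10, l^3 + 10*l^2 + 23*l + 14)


(1) = gcd((r - 3)*(r + 5)*(r + 7), (r - 6)*(r - 4)) = 1
(2) = 1
(3) = p - I
(4) = k^2 - 8*k*m + 15*m^2
(5) = l + 2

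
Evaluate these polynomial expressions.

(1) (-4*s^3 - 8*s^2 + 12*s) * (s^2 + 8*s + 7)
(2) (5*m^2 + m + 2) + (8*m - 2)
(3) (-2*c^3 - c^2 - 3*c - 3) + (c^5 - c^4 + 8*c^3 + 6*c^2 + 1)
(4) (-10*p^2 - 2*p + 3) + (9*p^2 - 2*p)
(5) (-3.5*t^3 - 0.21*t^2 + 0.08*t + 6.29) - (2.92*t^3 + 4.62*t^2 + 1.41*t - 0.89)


(1) = -4*s^5 - 40*s^4 - 80*s^3 + 40*s^2 + 84*s
(2) = 5*m^2 + 9*m
(3) = c^5 - c^4 + 6*c^3 + 5*c^2 - 3*c - 2
(4) = -p^2 - 4*p + 3
(5) = -6.42*t^3 - 4.83*t^2 - 1.33*t + 7.18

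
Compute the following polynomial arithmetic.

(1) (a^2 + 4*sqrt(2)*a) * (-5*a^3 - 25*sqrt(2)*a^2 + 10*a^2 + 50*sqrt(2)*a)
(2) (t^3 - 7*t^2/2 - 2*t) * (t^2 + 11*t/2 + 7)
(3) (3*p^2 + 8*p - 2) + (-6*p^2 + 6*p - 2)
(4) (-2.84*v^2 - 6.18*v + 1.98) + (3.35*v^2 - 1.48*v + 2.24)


(1) = -5*a^5 - 45*sqrt(2)*a^4 + 10*a^4 - 200*a^3 + 90*sqrt(2)*a^3 + 400*a^2
(2) = t^5 + 2*t^4 - 57*t^3/4 - 71*t^2/2 - 14*t
(3) = -3*p^2 + 14*p - 4
(4) = 0.51*v^2 - 7.66*v + 4.22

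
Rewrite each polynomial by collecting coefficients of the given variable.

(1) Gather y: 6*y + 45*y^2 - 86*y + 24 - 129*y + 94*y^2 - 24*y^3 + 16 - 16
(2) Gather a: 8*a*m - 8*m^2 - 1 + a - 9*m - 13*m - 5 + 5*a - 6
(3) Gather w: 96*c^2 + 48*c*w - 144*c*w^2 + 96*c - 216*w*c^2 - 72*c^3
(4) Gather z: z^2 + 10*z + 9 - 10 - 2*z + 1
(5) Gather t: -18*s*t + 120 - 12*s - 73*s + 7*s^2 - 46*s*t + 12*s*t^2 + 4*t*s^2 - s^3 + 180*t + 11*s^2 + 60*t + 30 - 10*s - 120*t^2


(1) = -24*y^3 + 139*y^2 - 209*y + 24
(2) = a*(8*m + 6) - 8*m^2 - 22*m - 12
(3) = -72*c^3 + 96*c^2 - 144*c*w^2 + 96*c + w*(-216*c^2 + 48*c)
(4) = z^2 + 8*z
(5) = -s^3 + 18*s^2 - 95*s + t^2*(12*s - 120) + t*(4*s^2 - 64*s + 240) + 150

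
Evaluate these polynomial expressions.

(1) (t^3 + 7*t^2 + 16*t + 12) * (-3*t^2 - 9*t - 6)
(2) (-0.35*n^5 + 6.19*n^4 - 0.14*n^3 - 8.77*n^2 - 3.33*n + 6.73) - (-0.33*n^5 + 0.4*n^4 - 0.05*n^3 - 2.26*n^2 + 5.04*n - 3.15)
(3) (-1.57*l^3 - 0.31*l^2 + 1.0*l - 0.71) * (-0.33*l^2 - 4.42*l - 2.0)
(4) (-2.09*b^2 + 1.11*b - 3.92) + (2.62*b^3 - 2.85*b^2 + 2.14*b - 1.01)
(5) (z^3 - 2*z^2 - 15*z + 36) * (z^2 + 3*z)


(1) = -3*t^5 - 30*t^4 - 117*t^3 - 222*t^2 - 204*t - 72
(2) = -0.02*n^5 + 5.79*n^4 - 0.09*n^3 - 6.51*n^2 - 8.37*n + 9.88
(3) = 0.5181*l^5 + 7.0417*l^4 + 4.1802*l^3 - 3.5657*l^2 + 1.1382*l + 1.42
(4) = 2.62*b^3 - 4.94*b^2 + 3.25*b - 4.93
(5) = z^5 + z^4 - 21*z^3 - 9*z^2 + 108*z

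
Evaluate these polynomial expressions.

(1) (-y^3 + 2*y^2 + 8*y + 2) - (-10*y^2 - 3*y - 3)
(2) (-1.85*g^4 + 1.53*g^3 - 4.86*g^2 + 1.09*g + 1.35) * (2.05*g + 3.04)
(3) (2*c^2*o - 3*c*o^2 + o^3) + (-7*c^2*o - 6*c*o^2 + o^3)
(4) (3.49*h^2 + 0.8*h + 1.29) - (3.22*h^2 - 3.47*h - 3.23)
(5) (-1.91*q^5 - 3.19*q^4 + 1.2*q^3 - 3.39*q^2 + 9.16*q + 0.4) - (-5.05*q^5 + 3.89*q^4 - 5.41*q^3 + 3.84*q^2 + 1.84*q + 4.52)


(1) = -y^3 + 12*y^2 + 11*y + 5
(2) = -3.7925*g^5 - 2.4875*g^4 - 5.3118*g^3 - 12.5399*g^2 + 6.0811*g + 4.104
(3) = -5*c^2*o - 9*c*o^2 + 2*o^3
(4) = 0.27*h^2 + 4.27*h + 4.52
(5) = 3.14*q^5 - 7.08*q^4 + 6.61*q^3 - 7.23*q^2 + 7.32*q - 4.12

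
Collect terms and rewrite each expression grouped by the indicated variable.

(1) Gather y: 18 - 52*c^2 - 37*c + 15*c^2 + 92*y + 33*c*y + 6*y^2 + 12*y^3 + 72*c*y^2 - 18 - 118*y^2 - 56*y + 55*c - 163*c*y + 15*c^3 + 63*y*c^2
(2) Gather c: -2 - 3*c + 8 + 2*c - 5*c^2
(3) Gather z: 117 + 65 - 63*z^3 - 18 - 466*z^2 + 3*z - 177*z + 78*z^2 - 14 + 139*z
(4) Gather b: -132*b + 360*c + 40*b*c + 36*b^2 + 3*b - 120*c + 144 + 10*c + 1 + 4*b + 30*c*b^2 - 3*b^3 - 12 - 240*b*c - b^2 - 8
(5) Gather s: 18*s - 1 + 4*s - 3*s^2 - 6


(1) = 15*c^3 - 37*c^2 + 18*c + 12*y^3 + y^2*(72*c - 112) + y*(63*c^2 - 130*c + 36)
(2) = -5*c^2 - c + 6
(3) = -63*z^3 - 388*z^2 - 35*z + 150
(4) = -3*b^3 + b^2*(30*c + 35) + b*(-200*c - 125) + 250*c + 125
(5) = -3*s^2 + 22*s - 7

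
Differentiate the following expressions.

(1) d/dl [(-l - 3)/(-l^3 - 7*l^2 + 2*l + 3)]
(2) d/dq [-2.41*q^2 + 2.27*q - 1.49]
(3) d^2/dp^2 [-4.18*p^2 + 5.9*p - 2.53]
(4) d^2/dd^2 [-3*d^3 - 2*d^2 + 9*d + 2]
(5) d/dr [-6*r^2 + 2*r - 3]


(1) = (l^3 + 7*l^2 - 2*l - (l + 3)*(3*l^2 + 14*l - 2) - 3)/(l^3 + 7*l^2 - 2*l - 3)^2
(2) = 2.27 - 4.82*q
(3) = -8.36000000000000
(4) = -18*d - 4
(5) = 2 - 12*r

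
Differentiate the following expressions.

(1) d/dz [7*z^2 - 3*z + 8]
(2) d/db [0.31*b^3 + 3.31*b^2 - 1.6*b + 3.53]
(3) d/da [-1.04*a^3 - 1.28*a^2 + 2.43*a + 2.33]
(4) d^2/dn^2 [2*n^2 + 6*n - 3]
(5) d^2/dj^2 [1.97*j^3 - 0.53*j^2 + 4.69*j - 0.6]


(1) = 14*z - 3
(2) = 0.93*b^2 + 6.62*b - 1.6
(3) = -3.12*a^2 - 2.56*a + 2.43
(4) = 4
(5) = 11.82*j - 1.06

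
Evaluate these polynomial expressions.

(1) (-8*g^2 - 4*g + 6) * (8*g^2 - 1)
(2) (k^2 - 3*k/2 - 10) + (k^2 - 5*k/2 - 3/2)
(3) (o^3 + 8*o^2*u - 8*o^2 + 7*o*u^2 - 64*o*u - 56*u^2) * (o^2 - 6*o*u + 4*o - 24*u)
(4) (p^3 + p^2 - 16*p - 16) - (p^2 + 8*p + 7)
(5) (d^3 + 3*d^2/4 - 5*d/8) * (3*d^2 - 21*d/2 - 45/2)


(1) = -64*g^4 - 32*g^3 + 56*g^2 + 4*g - 6
(2) = 2*k^2 - 4*k - 23/2
(3) = o^5 + 2*o^4*u - 4*o^4 - 41*o^3*u^2 - 8*o^3*u - 32*o^3 - 42*o^2*u^3 + 164*o^2*u^2 - 64*o^2*u + 168*o*u^3 + 1312*o*u^2 + 1344*u^3
(4) = p^3 - 24*p - 23
(5) = 3*d^5 - 33*d^4/4 - 129*d^3/4 - 165*d^2/16 + 225*d/16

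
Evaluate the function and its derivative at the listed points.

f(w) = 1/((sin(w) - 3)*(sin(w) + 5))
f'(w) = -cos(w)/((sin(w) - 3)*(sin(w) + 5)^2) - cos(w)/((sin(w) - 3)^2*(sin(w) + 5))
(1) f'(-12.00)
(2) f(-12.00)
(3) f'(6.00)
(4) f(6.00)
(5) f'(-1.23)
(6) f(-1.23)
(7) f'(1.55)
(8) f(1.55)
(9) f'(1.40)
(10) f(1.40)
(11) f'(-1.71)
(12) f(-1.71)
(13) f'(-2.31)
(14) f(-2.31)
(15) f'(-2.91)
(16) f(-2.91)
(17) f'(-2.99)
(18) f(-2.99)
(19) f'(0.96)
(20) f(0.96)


(1) = -0.01
(2) = -0.07
(3) = -0.01
(4) = -0.06
(5) = -0.00
(6) = -0.06
(7) = -0.00
(8) = -0.08
(9) = -0.00
(10) = -0.08
(11) = 0.00
(12) = -0.06
(13) = 0.00
(14) = -0.06
(15) = 0.01
(16) = -0.06
(17) = 0.01
(18) = -0.07
(19) = -0.01
(20) = -0.08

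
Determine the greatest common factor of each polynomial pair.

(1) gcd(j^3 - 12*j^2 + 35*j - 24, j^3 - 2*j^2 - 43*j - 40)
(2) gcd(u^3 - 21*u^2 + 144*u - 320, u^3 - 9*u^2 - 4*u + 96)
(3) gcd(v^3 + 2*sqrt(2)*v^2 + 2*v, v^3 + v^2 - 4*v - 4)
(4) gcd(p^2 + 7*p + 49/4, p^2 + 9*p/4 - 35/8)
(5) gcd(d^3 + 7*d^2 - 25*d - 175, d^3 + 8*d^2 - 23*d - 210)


(1) = gcd((j - 8)*(j - 3)*(j - 1), (j - 8)*(j + 1)*(j + 5)) = j - 8
(2) = u - 8
(3) = 1
(4) = gcd((p + 7/2)^2, (p - 5/4)*(p + 7/2)) = p + 7/2
(5) = gcd((d - 5)*(d + 5)*(d + 7), (d - 5)*(d + 6)*(d + 7)) = d^2 + 2*d - 35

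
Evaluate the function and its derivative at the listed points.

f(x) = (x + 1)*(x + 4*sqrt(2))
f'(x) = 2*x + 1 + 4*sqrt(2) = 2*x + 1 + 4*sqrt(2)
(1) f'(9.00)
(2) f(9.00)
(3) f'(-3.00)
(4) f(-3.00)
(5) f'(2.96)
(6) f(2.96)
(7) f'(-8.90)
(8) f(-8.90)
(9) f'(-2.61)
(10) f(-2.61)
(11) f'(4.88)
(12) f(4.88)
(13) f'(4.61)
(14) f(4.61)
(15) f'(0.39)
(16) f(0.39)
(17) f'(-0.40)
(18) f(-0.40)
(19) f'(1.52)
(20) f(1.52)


(1) = 24.66
(2) = 146.57
(3) = 0.66
(4) = -5.31
(5) = 12.58
(6) = 34.12
(7) = -11.14
(8) = 25.62
(9) = 1.44
(10) = -4.91
(11) = 16.42
(12) = 61.96
(13) = 15.88
(14) = 57.60
(15) = 7.44
(16) = 8.41
(17) = 5.86
(18) = 3.15
(19) = 9.70
(20) = 18.09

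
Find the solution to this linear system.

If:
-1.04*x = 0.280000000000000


Then:
x = -0.27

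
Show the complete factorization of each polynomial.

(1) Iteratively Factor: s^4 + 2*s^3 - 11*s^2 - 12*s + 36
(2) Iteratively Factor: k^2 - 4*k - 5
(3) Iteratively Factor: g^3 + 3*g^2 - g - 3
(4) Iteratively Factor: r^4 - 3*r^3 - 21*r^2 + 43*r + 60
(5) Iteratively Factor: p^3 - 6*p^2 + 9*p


(1) = (s + 3)*(s^3 - s^2 - 8*s + 12) = (s - 2)*(s + 3)*(s^2 + s - 6) = (s - 2)^2*(s + 3)*(s + 3)
(2) = (k - 5)*(k + 1)
(3) = (g + 1)*(g^2 + 2*g - 3) = (g - 1)*(g + 1)*(g + 3)
(4) = (r - 5)*(r^3 + 2*r^2 - 11*r - 12) = (r - 5)*(r + 4)*(r^2 - 2*r - 3) = (r - 5)*(r - 3)*(r + 4)*(r + 1)
(5) = (p - 3)*(p^2 - 3*p) = (p - 3)^2*(p)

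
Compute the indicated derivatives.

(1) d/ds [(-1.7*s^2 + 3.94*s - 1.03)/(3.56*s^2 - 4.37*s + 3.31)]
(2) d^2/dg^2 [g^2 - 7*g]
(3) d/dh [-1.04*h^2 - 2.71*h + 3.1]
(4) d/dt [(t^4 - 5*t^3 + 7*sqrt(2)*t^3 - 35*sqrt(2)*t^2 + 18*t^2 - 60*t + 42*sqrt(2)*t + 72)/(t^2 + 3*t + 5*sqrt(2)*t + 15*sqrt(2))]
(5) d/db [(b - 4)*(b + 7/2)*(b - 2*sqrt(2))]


(1) = (-6.5974*s^2 - 3.9204*s + 8.5403)/(12.6736*s^4 - 31.1144*s^3 + 42.6641*s^2 - 28.9294*s + 10.9561)
(2) = 2
(3) = -2.08*h - 2.71
(4) = 2*(t^5 + 2*t^4 + 11*sqrt(2)*t^4 + 26*sqrt(2)*t^3 + 55*t^3 - 141*sqrt(2)*t^2 + 197*t^2 - 1122*t + 270*sqrt(2)*t - 630*sqrt(2) + 522)/(t^4 + 6*t^3 + 10*sqrt(2)*t^3 + 59*t^2 + 60*sqrt(2)*t^2 + 90*sqrt(2)*t + 300*t + 450)
(5) = 3*b^2 - 4*sqrt(2)*b - b - 14 + sqrt(2)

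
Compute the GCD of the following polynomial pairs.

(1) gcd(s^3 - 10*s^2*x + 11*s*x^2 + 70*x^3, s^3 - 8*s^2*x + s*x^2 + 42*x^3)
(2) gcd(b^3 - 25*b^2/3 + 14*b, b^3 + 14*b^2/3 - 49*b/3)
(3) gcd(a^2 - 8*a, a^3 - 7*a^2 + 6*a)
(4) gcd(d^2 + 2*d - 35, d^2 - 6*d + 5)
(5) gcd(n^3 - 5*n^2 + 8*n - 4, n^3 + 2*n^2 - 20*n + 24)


(1) = -s^2 + 5*s*x + 14*x^2
(2) = gcd(b*(b - 6)*(b - 7/3), b*(b - 7/3)*(b + 7)) = b^2 - 7*b/3
(3) = a
(4) = gcd((d - 5)*(d + 7), (d - 5)*(d - 1)) = d - 5
(5) = n^2 - 4*n + 4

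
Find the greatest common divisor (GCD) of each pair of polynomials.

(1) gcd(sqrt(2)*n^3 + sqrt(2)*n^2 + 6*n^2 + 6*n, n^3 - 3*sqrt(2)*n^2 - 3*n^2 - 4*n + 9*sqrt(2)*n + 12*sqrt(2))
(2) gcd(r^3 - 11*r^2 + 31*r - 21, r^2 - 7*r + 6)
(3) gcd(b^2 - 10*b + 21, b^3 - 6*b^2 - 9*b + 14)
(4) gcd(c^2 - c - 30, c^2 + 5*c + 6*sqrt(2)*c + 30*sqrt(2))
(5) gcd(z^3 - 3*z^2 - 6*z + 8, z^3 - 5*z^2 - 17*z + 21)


(1) = gcd(n*(n + 3*sqrt(2))*(sqrt(2)*n + sqrt(2)), (n - 4)*(n + 1)*(n - 3*sqrt(2))) = n + 1
(2) = r - 1
(3) = gcd((b - 7)*(b - 3), (b - 7)*(b - 1)*(b + 2)) = b - 7
(4) = gcd((c - 6)*(c + 5), (c + 5)*(c + 6*sqrt(2))) = c + 5
(5) = gcd((z - 4)*(z - 1)*(z + 2), (z - 7)*(z - 1)*(z + 3)) = z - 1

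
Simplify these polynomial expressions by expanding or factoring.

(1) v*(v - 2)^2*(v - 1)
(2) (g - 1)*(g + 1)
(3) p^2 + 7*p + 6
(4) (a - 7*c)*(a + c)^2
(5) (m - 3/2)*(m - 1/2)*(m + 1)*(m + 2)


(1) = v^4 - 5*v^3 + 8*v^2 - 4*v
(2) = g^2 - 1
(3) = (p + 1)*(p + 6)
(4) = a^3 - 5*a^2*c - 13*a*c^2 - 7*c^3
(5) = m^4 + m^3 - 13*m^2/4 - 7*m/4 + 3/2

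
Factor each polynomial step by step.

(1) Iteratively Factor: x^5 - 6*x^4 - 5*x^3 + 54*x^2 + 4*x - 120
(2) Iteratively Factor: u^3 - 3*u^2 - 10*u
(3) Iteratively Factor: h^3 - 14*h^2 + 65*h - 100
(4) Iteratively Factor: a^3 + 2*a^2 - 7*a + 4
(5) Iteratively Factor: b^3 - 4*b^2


(1) = (x - 3)*(x^4 - 3*x^3 - 14*x^2 + 12*x + 40) = (x - 5)*(x - 3)*(x^3 + 2*x^2 - 4*x - 8) = (x - 5)*(x - 3)*(x + 2)*(x^2 - 4) = (x - 5)*(x - 3)*(x - 2)*(x + 2)*(x + 2)
(2) = (u - 5)*(u^2 + 2*u) = (u - 5)*(u + 2)*(u)
(3) = (h - 5)*(h^2 - 9*h + 20) = (h - 5)*(h - 4)*(h - 5)
(4) = (a - 1)*(a^2 + 3*a - 4) = (a - 1)*(a + 4)*(a - 1)
(5) = (b - 4)*(b^2) = b*(b - 4)*(b)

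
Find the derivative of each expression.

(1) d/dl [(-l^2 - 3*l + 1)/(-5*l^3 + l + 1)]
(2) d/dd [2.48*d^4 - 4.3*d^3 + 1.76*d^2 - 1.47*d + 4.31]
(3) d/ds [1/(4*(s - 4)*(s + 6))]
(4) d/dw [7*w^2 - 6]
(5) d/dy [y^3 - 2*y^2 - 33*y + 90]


(1) = ((-2*l - 3)*(-5*l^3 + l + 1) - (15*l^2 - 1)*(l^2 + 3*l - 1))/(-5*l^3 + l + 1)^2
(2) = 9.92*d^3 - 12.9*d^2 + 3.52*d - 1.47
(3) = (-s - 1)/(2*(s^4 + 4*s^3 - 44*s^2 - 96*s + 576))
(4) = 14*w
(5) = 3*y^2 - 4*y - 33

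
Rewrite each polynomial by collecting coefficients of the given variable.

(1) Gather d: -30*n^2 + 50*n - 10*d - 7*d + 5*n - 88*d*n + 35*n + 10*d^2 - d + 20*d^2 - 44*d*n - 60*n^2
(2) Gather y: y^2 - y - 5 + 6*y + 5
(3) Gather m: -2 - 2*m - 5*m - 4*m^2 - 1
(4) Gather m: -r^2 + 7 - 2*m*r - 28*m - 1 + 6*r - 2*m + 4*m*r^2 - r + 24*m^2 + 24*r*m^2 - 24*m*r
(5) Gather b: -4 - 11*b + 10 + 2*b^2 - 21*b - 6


(1) = 30*d^2 + d*(-132*n - 18) - 90*n^2 + 90*n
(2) = y^2 + 5*y
(3) = -4*m^2 - 7*m - 3
(4) = m^2*(24*r + 24) + m*(4*r^2 - 26*r - 30) - r^2 + 5*r + 6
(5) = 2*b^2 - 32*b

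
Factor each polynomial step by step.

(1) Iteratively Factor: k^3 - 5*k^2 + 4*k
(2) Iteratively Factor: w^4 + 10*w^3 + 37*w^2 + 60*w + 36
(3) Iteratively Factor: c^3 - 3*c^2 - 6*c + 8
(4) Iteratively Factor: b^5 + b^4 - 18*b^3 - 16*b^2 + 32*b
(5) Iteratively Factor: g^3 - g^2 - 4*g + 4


(1) = (k)*(k^2 - 5*k + 4) = k*(k - 1)*(k - 4)
(2) = (w + 3)*(w^3 + 7*w^2 + 16*w + 12) = (w + 2)*(w + 3)*(w^2 + 5*w + 6) = (w + 2)^2*(w + 3)*(w + 3)
(3) = (c - 1)*(c^2 - 2*c - 8) = (c - 4)*(c - 1)*(c + 2)
(4) = (b)*(b^4 + b^3 - 18*b^2 - 16*b + 32) = b*(b + 2)*(b^3 - b^2 - 16*b + 16) = b*(b + 2)*(b + 4)*(b^2 - 5*b + 4) = b*(b - 4)*(b + 2)*(b + 4)*(b - 1)
(5) = (g + 2)*(g^2 - 3*g + 2) = (g - 1)*(g + 2)*(g - 2)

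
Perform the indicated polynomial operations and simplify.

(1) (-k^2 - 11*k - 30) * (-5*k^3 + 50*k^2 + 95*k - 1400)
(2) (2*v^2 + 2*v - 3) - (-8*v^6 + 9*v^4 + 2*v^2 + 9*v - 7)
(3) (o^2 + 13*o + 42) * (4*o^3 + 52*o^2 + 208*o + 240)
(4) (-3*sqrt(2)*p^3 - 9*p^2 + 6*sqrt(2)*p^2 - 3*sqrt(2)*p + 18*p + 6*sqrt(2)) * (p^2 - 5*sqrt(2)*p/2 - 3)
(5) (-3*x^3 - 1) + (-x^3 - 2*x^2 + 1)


(1) = 5*k^5 + 5*k^4 - 495*k^3 - 1145*k^2 + 12550*k + 42000
(2) = 8*v^6 - 9*v^4 - 7*v + 4
(3) = 4*o^5 + 104*o^4 + 1052*o^3 + 5128*o^2 + 11856*o + 10080
(4) = -3*sqrt(2)*p^5 + 6*p^4 + 6*sqrt(2)*p^4 - 12*p^3 + 57*sqrt(2)*p^3/2 - 57*sqrt(2)*p^2 + 42*p^2 - 84*p + 9*sqrt(2)*p - 18*sqrt(2)
(5) = -4*x^3 - 2*x^2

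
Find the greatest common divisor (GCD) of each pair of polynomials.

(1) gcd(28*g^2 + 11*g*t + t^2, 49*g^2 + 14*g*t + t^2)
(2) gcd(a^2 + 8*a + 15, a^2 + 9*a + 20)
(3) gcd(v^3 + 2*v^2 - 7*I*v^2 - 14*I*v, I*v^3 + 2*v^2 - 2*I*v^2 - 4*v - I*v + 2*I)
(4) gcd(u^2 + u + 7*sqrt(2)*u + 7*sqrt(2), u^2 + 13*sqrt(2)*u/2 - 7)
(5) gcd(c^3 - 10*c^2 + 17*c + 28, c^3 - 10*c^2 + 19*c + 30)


(1) = 7*g + t
(2) = a + 5
(3) = 1
(4) = gcd((u + 1)*(u + 7*sqrt(2)), (u - sqrt(2)/2)*(u + 7*sqrt(2))) = u + 7*sqrt(2)
(5) = gcd((c - 7)*(c - 4)*(c + 1), (c - 6)*(c - 5)*(c + 1)) = c + 1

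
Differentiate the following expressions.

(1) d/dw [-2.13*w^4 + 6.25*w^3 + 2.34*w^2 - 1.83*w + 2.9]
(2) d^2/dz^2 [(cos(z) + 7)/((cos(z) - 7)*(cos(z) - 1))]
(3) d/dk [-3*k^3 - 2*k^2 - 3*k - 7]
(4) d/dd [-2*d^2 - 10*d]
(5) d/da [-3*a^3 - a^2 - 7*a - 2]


(1) = -8.52*w^3 + 18.75*w^2 + 4.68*w - 1.83
(2) = (-(1 - cos(2*z))^2 - 475*cos(z) + 346*cos(2*z) - 37*cos(3*z) - 3290)/(4*(cos(z) - 7)^3*(cos(z) - 1)^2)
(3) = -9*k^2 - 4*k - 3
(4) = -4*d - 10
(5) = -9*a^2 - 2*a - 7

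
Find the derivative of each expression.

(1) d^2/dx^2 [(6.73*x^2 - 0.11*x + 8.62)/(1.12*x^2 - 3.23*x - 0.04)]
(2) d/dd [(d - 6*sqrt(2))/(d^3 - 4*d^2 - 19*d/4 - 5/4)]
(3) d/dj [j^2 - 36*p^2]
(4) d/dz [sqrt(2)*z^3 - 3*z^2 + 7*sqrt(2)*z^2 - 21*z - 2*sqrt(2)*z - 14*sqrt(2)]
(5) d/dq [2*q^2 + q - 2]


(1) = (48.416928*x^3 + 66.686592*x^2 - 187.13184*x + 180.685508)/(1.404928*x^6 - 12.155136*x^5 + 34.904016*x^4 - 32.830043*x^3 - 1.246572*x^2 - 0.015504*x - 6.4e-5)
(2) = 4*(-4*d^2 + 10*d + 36*sqrt(2)*d - 114*sqrt(2) - 5)/(8*d^5 - 68*d^4 + 86*d^3 + 241*d^2 + 140*d + 25)
(3) = 2*j
(4) = 3*sqrt(2)*z^2 - 6*z + 14*sqrt(2)*z - 21 - 2*sqrt(2)
(5) = 4*q + 1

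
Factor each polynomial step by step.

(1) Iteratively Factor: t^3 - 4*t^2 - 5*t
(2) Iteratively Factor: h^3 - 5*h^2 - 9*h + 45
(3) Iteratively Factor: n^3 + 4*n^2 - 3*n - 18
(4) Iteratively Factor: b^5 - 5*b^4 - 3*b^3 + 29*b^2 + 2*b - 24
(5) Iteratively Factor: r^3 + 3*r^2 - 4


(1) = (t - 5)*(t^2 + t) = (t - 5)*(t + 1)*(t)
(2) = (h + 3)*(h^2 - 8*h + 15) = (h - 5)*(h + 3)*(h - 3)
(3) = (n + 3)*(n^2 + n - 6) = (n - 2)*(n + 3)*(n + 3)
(4) = (b - 1)*(b^4 - 4*b^3 - 7*b^2 + 22*b + 24) = (b - 1)*(b + 1)*(b^3 - 5*b^2 - 2*b + 24) = (b - 3)*(b - 1)*(b + 1)*(b^2 - 2*b - 8) = (b - 3)*(b - 1)*(b + 1)*(b + 2)*(b - 4)
(5) = (r - 1)*(r^2 + 4*r + 4) = (r - 1)*(r + 2)*(r + 2)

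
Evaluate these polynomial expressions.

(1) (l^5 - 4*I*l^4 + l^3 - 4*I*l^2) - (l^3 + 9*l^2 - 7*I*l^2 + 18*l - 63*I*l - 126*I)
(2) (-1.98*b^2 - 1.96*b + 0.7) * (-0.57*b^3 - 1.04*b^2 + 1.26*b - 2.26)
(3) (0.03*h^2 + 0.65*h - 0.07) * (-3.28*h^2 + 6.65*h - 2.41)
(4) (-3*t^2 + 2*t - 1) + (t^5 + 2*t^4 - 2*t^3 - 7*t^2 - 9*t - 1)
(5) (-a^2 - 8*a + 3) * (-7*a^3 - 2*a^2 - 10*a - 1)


(1) = l^5 - 4*I*l^4 - 9*l^2 + 3*I*l^2 - 18*l + 63*I*l + 126*I
(2) = 1.1286*b^5 + 3.1764*b^4 - 0.8554*b^3 + 1.2772*b^2 + 5.3116*b - 1.582
(3) = -0.0984*h^4 - 1.9325*h^3 + 4.4798*h^2 - 2.032*h + 0.1687
(4) = t^5 + 2*t^4 - 2*t^3 - 10*t^2 - 7*t - 2
(5) = 7*a^5 + 58*a^4 + 5*a^3 + 75*a^2 - 22*a - 3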